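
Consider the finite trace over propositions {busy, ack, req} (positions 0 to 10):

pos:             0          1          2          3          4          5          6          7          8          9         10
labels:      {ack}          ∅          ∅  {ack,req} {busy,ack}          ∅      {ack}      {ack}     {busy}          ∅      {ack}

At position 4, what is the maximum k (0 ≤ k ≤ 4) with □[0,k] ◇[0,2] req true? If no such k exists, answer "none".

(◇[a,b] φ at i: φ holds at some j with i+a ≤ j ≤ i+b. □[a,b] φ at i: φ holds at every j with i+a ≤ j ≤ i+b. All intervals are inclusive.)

◇[0,2] req must hold from j=4 onward; find where it first fails.
  j=4: fails → no k works.

none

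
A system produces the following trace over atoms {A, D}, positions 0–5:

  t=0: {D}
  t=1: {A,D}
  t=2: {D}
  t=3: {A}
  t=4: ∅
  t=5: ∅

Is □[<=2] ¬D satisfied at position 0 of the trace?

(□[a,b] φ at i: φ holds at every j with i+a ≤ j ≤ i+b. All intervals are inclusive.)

Check ¬D at every j in [0,2]:
  j=0: false
  j=1: false
  j=2: false
Fails at j=0 → formula fails.

False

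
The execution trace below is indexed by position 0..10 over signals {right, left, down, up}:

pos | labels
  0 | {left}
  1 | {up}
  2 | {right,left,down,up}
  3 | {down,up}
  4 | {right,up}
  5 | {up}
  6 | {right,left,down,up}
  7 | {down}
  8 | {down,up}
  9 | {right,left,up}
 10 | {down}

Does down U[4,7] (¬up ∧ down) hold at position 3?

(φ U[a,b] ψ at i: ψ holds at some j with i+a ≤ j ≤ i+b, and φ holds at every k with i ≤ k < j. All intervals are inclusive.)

Need some j in [7,10] with (¬up ∧ down), and down at every k in [3,j-1].
  j=7: (¬up ∧ down) holds, but down fails at k=4 → not this j.
  j=8: (¬up ∧ down) false.
  j=9: (¬up ∧ down) false.
  j=10: (¬up ∧ down) holds, but down fails at k=4 → not this j.
No j in the window works → until fails.

Does not hold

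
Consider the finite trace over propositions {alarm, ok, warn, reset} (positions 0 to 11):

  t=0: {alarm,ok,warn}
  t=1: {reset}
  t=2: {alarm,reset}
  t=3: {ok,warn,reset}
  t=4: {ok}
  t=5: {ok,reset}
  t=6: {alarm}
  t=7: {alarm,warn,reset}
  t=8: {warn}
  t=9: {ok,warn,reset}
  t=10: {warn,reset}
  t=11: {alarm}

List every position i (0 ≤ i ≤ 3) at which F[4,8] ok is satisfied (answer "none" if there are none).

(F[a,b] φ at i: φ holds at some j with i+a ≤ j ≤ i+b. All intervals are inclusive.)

0, 1, 2, 3

Evaluate at each i in [0,3]:
  i=0: ✓ (witness j=4)
  i=1: ✓ (witness j=5)
  i=2: ✓ (witness j=9)
  i=3: ✓ (witness j=9)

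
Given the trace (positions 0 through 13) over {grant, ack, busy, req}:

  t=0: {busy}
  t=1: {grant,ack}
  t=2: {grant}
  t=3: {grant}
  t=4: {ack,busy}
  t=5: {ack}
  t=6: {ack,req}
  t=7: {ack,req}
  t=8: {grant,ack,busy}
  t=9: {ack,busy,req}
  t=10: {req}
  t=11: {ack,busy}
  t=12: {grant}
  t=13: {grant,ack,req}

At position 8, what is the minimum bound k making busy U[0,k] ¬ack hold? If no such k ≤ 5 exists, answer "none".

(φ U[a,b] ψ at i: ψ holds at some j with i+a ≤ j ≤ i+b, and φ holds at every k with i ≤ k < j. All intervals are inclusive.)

Need earliest j ≥ 8 with ¬ack, and busy at every k in [8,j-1].
  j=8: rhs fails.
  j=9: rhs fails.
  j=10: rhs holds; lhs holds on [8,9]. k = 2.

2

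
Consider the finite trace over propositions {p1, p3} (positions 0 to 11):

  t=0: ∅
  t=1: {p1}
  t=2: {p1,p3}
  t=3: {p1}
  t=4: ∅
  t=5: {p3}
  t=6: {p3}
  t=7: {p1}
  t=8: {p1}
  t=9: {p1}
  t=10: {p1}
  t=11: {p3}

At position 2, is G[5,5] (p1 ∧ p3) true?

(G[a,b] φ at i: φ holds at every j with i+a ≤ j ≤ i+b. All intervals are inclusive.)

Does not hold

Check (p1 ∧ p3) at every j in [7,7]:
  j=7: false
Fails at j=7 → formula fails.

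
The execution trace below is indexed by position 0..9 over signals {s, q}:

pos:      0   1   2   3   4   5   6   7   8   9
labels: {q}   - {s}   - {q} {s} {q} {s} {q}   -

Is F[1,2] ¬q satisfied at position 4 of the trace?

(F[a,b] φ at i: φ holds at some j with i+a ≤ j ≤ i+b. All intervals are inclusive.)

Check ¬q at each j in [5,6]:
  j=5: true
  j=6: false
Found at j=5 → formula holds.

True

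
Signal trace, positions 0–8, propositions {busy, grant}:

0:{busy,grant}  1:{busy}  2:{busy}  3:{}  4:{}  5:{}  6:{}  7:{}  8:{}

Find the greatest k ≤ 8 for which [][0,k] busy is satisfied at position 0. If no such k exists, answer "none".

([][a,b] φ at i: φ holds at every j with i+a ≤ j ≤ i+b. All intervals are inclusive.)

2

busy must hold from j=0 onward; find where it first fails.
  j=0: holds
  j=1: holds
  j=2: holds
  j=3: fails
Holds on [0,2], so largest k = 2.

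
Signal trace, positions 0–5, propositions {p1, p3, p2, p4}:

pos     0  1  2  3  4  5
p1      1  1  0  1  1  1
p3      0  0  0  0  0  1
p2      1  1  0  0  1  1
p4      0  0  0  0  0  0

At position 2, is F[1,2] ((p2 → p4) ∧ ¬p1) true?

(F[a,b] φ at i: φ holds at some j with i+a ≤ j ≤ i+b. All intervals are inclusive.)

Does not hold

Check ((p2 → p4) ∧ ¬p1) at each j in [3,4]:
  j=3: false
  j=4: false
No position in the window satisfies it → formula fails.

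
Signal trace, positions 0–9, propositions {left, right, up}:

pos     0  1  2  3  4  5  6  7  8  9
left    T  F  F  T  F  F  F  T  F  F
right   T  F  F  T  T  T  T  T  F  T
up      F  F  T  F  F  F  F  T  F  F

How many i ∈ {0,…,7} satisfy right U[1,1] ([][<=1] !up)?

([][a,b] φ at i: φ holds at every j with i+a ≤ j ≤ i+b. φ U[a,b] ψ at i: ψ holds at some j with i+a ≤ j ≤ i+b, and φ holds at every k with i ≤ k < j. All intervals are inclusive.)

Evaluate at each i in [0,7]:
  i=0: ✗ (no rhs in [1,1])
  i=1: ✗ (no rhs in [2,2])
  i=2: ✗ (lhs fails at k=2 before rhs at j=3)
  i=3: ✓ (rhs at j=4; lhs holds on [3,3])
  i=4: ✓ (rhs at j=5; lhs holds on [4,4])
  i=5: ✗ (no rhs in [6,6])
  i=6: ✗ (no rhs in [7,7])
  i=7: ✓ (rhs at j=8; lhs holds on [7,7])
Positions where it holds: {3, 4, 7} → 3.

3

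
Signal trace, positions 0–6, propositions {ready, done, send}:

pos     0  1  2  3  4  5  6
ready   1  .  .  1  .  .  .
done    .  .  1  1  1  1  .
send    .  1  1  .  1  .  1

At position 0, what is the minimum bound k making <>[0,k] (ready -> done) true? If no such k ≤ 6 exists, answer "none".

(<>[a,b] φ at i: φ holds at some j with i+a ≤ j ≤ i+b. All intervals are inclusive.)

1

Scan j = 0,1,… for (ready -> done):
  j=0: fails
  j=1: holds
First hit at j=1, so smallest k = 1-0 = 1.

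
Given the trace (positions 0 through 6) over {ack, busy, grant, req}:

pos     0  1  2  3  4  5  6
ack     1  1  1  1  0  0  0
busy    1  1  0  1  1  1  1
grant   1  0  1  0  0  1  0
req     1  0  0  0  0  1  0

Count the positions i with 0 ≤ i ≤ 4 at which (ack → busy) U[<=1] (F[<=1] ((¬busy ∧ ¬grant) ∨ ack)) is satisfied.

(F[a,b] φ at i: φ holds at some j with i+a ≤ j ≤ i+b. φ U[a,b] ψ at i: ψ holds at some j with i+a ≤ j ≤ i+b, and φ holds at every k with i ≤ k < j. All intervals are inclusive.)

4

Evaluate at each i in [0,4]:
  i=0: ✓ (rhs at j=0)
  i=1: ✓ (rhs at j=1)
  i=2: ✓ (rhs at j=2)
  i=3: ✓ (rhs at j=3)
  i=4: ✗ (no rhs in [4,5])
Positions where it holds: {0, 1, 2, 3} → 4.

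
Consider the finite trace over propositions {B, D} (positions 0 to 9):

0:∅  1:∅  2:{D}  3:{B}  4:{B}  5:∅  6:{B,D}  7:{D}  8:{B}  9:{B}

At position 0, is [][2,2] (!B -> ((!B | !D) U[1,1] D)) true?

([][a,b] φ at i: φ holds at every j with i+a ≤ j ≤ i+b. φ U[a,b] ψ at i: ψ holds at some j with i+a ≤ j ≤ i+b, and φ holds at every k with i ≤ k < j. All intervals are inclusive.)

Does not hold

Check (!B -> ((!B | !D) U[1,1] D)) at every j in [2,2]:
  j=2: antecedent true; consequent fails → ✗
Fails at j=2 → formula fails.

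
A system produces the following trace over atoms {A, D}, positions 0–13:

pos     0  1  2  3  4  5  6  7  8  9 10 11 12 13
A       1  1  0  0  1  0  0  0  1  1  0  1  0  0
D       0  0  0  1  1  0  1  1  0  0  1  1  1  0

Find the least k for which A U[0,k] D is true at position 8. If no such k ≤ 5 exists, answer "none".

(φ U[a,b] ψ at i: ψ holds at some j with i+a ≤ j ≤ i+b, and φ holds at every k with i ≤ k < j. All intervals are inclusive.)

2

Need earliest j ≥ 8 with D, and A at every k in [8,j-1].
  j=8: rhs fails.
  j=9: rhs fails.
  j=10: rhs holds; lhs holds on [8,9]. k = 2.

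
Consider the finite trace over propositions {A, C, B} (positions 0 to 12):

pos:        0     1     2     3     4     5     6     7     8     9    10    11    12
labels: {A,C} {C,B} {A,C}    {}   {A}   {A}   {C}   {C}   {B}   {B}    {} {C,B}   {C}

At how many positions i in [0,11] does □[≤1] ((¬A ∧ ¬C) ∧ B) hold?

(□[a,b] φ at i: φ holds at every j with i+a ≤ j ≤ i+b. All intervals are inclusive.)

Evaluate at each i in [0,11]:
  i=0: ✗ (fails at j=0)
  i=1: ✗ (fails at j=1)
  i=2: ✗ (fails at j=2)
  i=3: ✗ (fails at j=3)
  i=4: ✗ (fails at j=4)
  i=5: ✗ (fails at j=5)
  i=6: ✗ (fails at j=6)
  i=7: ✗ (fails at j=7)
  i=8: ✓ (all of [8,9])
  i=9: ✗ (fails at j=10)
  i=10: ✗ (fails at j=10)
  i=11: ✗ (fails at j=11)
Positions where it holds: {8} → 1.

1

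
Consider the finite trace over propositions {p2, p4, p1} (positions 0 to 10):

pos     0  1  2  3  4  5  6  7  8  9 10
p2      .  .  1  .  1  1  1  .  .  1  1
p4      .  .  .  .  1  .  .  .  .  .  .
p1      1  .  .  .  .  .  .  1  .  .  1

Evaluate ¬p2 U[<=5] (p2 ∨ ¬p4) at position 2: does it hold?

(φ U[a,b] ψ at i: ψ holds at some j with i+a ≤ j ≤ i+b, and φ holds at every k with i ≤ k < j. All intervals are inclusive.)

Need some j in [2,7] with (p2 ∨ ¬p4), and ¬p2 at every k in [2,j-1].
  j=2: (p2 ∨ ¬p4) holds; no prefix to check → satisfied.

Yes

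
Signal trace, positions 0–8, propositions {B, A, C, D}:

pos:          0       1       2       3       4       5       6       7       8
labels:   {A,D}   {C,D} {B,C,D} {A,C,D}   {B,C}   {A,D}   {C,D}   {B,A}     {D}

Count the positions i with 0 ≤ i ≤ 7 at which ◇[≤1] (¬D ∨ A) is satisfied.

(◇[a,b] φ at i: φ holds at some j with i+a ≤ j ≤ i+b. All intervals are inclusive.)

Evaluate at each i in [0,7]:
  i=0: ✓ (witness j=0)
  i=1: ✗ (none in [1,2])
  i=2: ✓ (witness j=3)
  i=3: ✓ (witness j=3)
  i=4: ✓ (witness j=4)
  i=5: ✓ (witness j=5)
  i=6: ✓ (witness j=7)
  i=7: ✓ (witness j=7)
Positions where it holds: {0, 2, 3, 4, 5, 6, 7} → 7.

7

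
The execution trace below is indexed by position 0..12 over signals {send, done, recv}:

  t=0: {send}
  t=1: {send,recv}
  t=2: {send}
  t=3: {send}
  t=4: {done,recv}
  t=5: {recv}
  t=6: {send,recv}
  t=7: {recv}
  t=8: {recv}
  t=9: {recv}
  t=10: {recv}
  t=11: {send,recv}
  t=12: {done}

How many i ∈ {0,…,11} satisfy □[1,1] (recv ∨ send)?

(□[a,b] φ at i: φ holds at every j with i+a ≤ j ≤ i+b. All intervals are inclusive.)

11

Evaluate at each i in [0,11]:
  i=0: ✓ (all of [1,1])
  i=1: ✓ (all of [2,2])
  i=2: ✓ (all of [3,3])
  i=3: ✓ (all of [4,4])
  i=4: ✓ (all of [5,5])
  i=5: ✓ (all of [6,6])
  i=6: ✓ (all of [7,7])
  i=7: ✓ (all of [8,8])
  i=8: ✓ (all of [9,9])
  i=9: ✓ (all of [10,10])
  i=10: ✓ (all of [11,11])
  i=11: ✗ (fails at j=12)
Positions where it holds: {0, 1, 2, 3, 4, 5, 6, 7, 8, 9, 10} → 11.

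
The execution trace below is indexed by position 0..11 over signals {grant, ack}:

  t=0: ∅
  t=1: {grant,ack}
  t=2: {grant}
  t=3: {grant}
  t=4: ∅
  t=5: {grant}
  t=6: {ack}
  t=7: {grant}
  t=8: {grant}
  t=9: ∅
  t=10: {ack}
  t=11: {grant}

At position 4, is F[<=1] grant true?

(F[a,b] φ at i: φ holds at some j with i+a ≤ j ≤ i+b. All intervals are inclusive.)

True

Check grant at each j in [4,5]:
  j=4: false
  j=5: true
Found at j=5 → formula holds.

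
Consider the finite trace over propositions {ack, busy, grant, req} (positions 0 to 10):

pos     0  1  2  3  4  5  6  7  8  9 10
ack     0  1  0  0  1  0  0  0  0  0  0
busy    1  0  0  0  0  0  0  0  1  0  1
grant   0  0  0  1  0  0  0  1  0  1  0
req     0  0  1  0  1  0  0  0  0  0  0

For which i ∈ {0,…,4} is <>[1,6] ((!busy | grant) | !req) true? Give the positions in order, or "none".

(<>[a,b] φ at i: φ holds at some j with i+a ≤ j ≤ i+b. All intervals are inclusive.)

Evaluate at each i in [0,4]:
  i=0: ✓ (witness j=1)
  i=1: ✓ (witness j=2)
  i=2: ✓ (witness j=3)
  i=3: ✓ (witness j=4)
  i=4: ✓ (witness j=5)

0, 1, 2, 3, 4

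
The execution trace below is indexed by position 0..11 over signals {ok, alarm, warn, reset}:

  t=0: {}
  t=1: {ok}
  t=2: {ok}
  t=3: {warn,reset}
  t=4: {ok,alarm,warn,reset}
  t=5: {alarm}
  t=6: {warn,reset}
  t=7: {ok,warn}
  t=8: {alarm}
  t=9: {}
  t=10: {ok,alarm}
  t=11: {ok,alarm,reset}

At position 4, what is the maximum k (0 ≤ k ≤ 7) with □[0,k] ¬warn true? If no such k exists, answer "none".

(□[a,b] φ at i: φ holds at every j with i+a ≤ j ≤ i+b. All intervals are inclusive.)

¬warn must hold from j=4 onward; find where it first fails.
  j=4: fails → no k works.

none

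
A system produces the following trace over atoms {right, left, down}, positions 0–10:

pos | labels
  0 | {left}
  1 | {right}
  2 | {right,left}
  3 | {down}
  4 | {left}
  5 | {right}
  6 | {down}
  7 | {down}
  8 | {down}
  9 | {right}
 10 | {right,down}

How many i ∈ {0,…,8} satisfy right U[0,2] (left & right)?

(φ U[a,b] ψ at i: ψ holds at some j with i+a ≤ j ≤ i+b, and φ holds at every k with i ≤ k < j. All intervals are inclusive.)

2

Evaluate at each i in [0,8]:
  i=0: ✗ (lhs fails at k=0 before rhs at j=2)
  i=1: ✓ (rhs at j=2; lhs holds on [1,1])
  i=2: ✓ (rhs at j=2)
  i=3: ✗ (no rhs in [3,5])
  i=4: ✗ (no rhs in [4,6])
  i=5: ✗ (no rhs in [5,7])
  i=6: ✗ (no rhs in [6,8])
  i=7: ✗ (no rhs in [7,9])
  i=8: ✗ (no rhs in [8,10])
Positions where it holds: {1, 2} → 2.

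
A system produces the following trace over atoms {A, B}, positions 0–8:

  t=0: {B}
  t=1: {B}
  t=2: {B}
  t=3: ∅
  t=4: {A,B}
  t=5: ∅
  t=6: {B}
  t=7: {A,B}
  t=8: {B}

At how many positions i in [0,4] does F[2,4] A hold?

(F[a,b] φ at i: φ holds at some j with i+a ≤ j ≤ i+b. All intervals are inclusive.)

5

Evaluate at each i in [0,4]:
  i=0: ✓ (witness j=4)
  i=1: ✓ (witness j=4)
  i=2: ✓ (witness j=4)
  i=3: ✓ (witness j=7)
  i=4: ✓ (witness j=7)
Positions where it holds: {0, 1, 2, 3, 4} → 5.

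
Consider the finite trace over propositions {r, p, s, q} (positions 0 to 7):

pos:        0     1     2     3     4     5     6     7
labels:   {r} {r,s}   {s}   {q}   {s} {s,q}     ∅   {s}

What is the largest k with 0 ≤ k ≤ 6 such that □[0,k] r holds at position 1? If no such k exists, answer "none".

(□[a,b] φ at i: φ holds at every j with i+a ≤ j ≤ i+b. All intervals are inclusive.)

0

r must hold from j=1 onward; find where it first fails.
  j=1: holds
  j=2: fails
Holds on [1,1], so largest k = 0.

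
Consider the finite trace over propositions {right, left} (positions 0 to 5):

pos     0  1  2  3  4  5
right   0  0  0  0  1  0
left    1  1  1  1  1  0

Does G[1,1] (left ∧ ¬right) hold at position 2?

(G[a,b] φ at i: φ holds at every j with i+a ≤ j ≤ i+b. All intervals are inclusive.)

Check (left ∧ ¬right) at every j in [3,3]:
  j=3: true
All positions satisfy it → formula holds.

True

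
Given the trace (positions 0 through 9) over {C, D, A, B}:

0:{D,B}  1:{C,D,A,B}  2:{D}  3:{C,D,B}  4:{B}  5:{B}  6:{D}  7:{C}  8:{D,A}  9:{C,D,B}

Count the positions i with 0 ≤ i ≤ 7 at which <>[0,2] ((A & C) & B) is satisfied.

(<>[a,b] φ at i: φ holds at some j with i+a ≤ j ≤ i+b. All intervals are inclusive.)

2

Evaluate at each i in [0,7]:
  i=0: ✓ (witness j=1)
  i=1: ✓ (witness j=1)
  i=2: ✗ (none in [2,4])
  i=3: ✗ (none in [3,5])
  i=4: ✗ (none in [4,6])
  i=5: ✗ (none in [5,7])
  i=6: ✗ (none in [6,8])
  i=7: ✗ (none in [7,9])
Positions where it holds: {0, 1} → 2.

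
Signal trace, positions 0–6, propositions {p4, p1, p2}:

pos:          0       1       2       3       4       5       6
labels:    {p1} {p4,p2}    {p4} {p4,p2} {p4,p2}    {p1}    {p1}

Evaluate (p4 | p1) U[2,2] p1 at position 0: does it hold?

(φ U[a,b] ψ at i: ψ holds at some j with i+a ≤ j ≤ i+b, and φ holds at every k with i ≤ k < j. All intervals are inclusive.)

Need some j in [2,2] with p1, and (p4 | p1) at every k in [0,j-1].
  j=2: p1 false.
No j in the window works → until fails.

False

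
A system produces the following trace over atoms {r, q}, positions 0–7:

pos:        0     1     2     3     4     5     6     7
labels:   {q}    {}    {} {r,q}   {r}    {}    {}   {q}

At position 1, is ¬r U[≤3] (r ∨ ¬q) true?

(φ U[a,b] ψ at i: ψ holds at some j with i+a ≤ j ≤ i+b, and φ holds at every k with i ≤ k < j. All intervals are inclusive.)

Need some j in [1,4] with (r ∨ ¬q), and ¬r at every k in [1,j-1].
  j=1: (r ∨ ¬q) holds; no prefix to check → satisfied.

Yes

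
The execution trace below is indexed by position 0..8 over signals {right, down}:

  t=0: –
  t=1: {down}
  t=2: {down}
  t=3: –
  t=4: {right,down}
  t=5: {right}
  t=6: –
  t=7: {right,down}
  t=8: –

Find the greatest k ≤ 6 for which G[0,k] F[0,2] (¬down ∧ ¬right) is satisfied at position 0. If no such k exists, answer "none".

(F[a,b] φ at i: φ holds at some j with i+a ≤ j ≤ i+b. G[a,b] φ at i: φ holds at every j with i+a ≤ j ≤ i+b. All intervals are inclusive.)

6

F[0,2] (¬down ∧ ¬right) must hold from j=0 onward; find where it first fails.
  j=0: holds
  j=1: holds
  j=2: holds
  j=3: holds
  j=4: holds
  j=5: holds
  j=6: holds
Holds through j=6; largest k = 6.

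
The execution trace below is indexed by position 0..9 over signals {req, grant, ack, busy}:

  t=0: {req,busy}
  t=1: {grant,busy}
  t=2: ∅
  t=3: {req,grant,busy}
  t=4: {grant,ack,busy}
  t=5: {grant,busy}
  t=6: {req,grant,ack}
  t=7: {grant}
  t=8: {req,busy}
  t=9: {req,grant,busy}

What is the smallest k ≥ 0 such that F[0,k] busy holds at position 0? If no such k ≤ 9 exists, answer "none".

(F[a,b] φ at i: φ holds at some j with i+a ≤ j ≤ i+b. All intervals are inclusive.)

Scan j = 0,1,… for busy:
  j=0: holds
First hit at j=0, so smallest k = 0-0 = 0.

0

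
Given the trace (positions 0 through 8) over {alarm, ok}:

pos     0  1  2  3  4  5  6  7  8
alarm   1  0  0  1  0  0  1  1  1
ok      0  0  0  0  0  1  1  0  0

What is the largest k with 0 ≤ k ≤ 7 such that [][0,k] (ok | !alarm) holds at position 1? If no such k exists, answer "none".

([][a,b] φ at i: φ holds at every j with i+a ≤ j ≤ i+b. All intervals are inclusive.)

(ok | !alarm) must hold from j=1 onward; find where it first fails.
  j=1: holds
  j=2: holds
  j=3: fails
Holds on [1,2], so largest k = 1.

1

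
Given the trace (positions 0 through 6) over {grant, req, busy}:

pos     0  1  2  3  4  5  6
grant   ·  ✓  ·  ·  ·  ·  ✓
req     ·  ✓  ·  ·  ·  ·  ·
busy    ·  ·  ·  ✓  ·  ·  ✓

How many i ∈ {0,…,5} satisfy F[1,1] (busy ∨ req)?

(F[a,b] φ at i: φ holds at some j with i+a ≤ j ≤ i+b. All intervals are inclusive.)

3

Evaluate at each i in [0,5]:
  i=0: ✓ (witness j=1)
  i=1: ✗ (none in [2,2])
  i=2: ✓ (witness j=3)
  i=3: ✗ (none in [4,4])
  i=4: ✗ (none in [5,5])
  i=5: ✓ (witness j=6)
Positions where it holds: {0, 2, 5} → 3.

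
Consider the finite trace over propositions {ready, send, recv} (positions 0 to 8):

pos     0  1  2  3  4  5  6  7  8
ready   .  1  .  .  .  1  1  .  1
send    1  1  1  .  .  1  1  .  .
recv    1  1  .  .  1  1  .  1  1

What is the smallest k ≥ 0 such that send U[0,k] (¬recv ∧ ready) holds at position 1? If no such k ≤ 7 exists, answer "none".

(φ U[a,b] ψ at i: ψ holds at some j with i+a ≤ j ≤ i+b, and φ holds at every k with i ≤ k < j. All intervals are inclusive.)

Need earliest j ≥ 1 with (¬recv ∧ ready), and send at every k in [1,j-1].
  j=1: rhs fails.
  j=2: rhs fails.
  j=3: rhs fails.
  j=4: rhs fails.
  j=5: rhs fails.
  j=6: rhs holds but lhs fails at k=3.
  j=7: rhs fails.
  j=8: rhs fails.
No witness within the range → none.

none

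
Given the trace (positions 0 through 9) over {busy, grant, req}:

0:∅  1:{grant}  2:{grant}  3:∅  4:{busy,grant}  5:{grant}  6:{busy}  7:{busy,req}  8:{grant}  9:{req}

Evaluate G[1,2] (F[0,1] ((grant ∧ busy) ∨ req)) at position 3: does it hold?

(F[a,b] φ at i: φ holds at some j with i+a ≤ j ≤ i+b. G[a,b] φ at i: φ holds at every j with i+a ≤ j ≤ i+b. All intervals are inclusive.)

Check F[0,1] ((grant ∧ busy) ∨ req) at every j in [4,5]:
  j=4: holds (witness at 4)
  j=5: fails (none in [5,6])
Fails at j=5 → formula fails.

Does not hold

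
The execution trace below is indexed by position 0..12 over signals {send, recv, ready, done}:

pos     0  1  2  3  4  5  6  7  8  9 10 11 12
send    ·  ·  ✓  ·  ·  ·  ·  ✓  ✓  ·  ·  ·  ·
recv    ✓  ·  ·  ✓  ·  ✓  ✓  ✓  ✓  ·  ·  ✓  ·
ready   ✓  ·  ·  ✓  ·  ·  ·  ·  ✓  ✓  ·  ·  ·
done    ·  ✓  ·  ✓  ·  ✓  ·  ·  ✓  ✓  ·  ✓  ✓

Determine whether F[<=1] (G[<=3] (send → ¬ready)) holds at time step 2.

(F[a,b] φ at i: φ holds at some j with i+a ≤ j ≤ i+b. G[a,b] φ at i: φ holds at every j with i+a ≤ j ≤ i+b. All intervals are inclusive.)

Yes

Check G[<=3] (send → ¬ready) at each j in [2,3]:
  j=2: holds on [2,5]
  j=3: holds on [3,6]
Found at j=2 → formula holds.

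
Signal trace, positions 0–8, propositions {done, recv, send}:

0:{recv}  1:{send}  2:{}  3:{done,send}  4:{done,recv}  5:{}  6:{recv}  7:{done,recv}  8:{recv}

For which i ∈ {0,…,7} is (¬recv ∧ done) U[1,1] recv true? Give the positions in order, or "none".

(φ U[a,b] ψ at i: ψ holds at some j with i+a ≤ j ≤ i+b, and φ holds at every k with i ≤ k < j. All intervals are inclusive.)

Evaluate at each i in [0,7]:
  i=0: ✗ (no rhs in [1,1])
  i=1: ✗ (no rhs in [2,2])
  i=2: ✗ (no rhs in [3,3])
  i=3: ✓ (rhs at j=4; lhs holds on [3,3])
  i=4: ✗ (no rhs in [5,5])
  i=5: ✗ (lhs fails at k=5 before rhs at j=6)
  i=6: ✗ (lhs fails at k=6 before rhs at j=7)
  i=7: ✗ (lhs fails at k=7 before rhs at j=8)

3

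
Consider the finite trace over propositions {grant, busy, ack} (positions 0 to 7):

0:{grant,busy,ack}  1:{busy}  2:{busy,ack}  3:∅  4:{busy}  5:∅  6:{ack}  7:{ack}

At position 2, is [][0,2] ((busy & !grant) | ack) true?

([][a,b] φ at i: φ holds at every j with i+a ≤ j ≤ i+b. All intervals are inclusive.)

Check ((busy & !grant) | ack) at every j in [2,4]:
  j=2: true
  j=3: false
  j=4: true
Fails at j=3 → formula fails.

Does not hold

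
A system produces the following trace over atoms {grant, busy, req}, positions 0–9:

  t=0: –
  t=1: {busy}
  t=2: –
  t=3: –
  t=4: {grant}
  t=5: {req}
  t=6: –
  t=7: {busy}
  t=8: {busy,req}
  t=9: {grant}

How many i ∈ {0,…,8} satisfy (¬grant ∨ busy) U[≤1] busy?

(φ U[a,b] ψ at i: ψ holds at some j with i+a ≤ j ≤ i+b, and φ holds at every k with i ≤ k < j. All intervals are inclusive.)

5

Evaluate at each i in [0,8]:
  i=0: ✓ (rhs at j=1; lhs holds on [0,0])
  i=1: ✓ (rhs at j=1)
  i=2: ✗ (no rhs in [2,3])
  i=3: ✗ (no rhs in [3,4])
  i=4: ✗ (no rhs in [4,5])
  i=5: ✗ (no rhs in [5,6])
  i=6: ✓ (rhs at j=7; lhs holds on [6,6])
  i=7: ✓ (rhs at j=7)
  i=8: ✓ (rhs at j=8)
Positions where it holds: {0, 1, 6, 7, 8} → 5.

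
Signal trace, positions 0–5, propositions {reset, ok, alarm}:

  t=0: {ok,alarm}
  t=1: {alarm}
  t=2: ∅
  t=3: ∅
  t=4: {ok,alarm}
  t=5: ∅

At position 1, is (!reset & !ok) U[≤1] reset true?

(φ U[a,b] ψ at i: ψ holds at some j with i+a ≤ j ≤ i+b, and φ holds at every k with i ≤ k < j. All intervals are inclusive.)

Need some j in [1,2] with reset, and (!reset & !ok) at every k in [1,j-1].
  j=1: reset false.
  j=2: reset false.
No j in the window works → until fails.

No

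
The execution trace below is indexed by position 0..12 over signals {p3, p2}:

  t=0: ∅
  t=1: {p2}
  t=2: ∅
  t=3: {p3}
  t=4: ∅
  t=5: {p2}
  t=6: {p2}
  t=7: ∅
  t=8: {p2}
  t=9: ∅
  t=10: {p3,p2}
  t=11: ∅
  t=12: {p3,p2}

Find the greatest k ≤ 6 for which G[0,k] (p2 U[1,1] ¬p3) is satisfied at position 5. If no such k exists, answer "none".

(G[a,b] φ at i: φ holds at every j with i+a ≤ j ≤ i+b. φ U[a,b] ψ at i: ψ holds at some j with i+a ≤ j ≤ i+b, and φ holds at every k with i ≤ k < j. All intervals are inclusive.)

(p2 U[1,1] ¬p3) must hold from j=5 onward; find where it first fails.
  j=5: holds
  j=6: holds
  j=7: fails
Holds on [5,6], so largest k = 1.

1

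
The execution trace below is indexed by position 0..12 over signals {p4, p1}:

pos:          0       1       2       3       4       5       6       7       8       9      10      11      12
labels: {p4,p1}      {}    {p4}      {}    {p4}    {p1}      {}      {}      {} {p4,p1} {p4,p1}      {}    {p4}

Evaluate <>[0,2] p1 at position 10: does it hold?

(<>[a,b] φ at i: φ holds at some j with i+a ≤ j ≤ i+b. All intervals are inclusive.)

Check p1 at each j in [10,12]:
  j=10: true
  j=11: false
  j=12: false
Found at j=10 → formula holds.

True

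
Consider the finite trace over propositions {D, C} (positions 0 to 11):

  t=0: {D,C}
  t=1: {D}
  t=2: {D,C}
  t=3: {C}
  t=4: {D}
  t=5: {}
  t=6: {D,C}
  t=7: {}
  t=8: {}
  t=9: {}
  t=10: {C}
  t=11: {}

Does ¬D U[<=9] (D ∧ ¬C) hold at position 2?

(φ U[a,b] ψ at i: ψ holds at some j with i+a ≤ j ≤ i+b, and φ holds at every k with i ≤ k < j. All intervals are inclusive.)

False

Need some j in [2,11] with (D ∧ ¬C), and ¬D at every k in [2,j-1].
  j=2: (D ∧ ¬C) false.
  j=3: (D ∧ ¬C) false.
  j=4: (D ∧ ¬C) holds, but ¬D fails at k=2 → not this j.
  j=5: (D ∧ ¬C) false.
  j=6: (D ∧ ¬C) false.
  j=7: (D ∧ ¬C) false.
  j=8: (D ∧ ¬C) false.
  j=9: (D ∧ ¬C) false.
  j=10: (D ∧ ¬C) false.
  j=11: (D ∧ ¬C) false.
No j in the window works → until fails.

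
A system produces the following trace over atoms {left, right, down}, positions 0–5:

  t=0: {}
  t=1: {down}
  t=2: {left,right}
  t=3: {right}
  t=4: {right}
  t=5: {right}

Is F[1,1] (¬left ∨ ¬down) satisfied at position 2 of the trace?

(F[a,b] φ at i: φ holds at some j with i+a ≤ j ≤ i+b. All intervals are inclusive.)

True

Check (¬left ∨ ¬down) at each j in [3,3]:
  j=3: true
Found at j=3 → formula holds.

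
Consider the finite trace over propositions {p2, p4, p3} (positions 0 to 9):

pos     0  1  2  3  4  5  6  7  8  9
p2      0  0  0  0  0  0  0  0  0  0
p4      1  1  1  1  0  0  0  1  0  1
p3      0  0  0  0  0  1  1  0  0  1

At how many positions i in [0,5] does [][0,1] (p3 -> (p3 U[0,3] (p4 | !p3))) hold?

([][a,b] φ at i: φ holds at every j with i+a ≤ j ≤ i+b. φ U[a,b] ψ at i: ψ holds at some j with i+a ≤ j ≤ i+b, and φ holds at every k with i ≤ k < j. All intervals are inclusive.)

Evaluate at each i in [0,5]:
  i=0: ✓ (all of [0,1])
  i=1: ✓ (all of [1,2])
  i=2: ✓ (all of [2,3])
  i=3: ✓ (all of [3,4])
  i=4: ✓ (all of [4,5])
  i=5: ✓ (all of [5,6])
Positions where it holds: {0, 1, 2, 3, 4, 5} → 6.

6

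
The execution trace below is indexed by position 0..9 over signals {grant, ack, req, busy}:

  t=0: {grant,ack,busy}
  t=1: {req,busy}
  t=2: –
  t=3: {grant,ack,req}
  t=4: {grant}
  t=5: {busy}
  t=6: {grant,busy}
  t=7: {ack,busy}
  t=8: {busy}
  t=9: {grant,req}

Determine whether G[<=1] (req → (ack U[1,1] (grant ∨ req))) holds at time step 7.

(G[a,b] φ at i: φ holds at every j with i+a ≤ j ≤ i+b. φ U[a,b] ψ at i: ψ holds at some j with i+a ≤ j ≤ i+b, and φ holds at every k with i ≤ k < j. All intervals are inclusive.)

Yes

Check (req → (ack U[1,1] (grant ∨ req))) at every j in [7,8]:
  j=7: antecedent false → ✓
  j=8: antecedent false → ✓
All positions satisfy it → formula holds.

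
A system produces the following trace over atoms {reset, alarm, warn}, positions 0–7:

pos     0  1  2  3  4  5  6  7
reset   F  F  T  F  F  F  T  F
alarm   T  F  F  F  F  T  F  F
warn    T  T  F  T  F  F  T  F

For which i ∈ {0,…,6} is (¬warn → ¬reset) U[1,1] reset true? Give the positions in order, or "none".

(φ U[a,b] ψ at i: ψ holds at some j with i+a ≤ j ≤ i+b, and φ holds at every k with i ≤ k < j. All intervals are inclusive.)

1, 5

Evaluate at each i in [0,6]:
  i=0: ✗ (no rhs in [1,1])
  i=1: ✓ (rhs at j=2; lhs holds on [1,1])
  i=2: ✗ (no rhs in [3,3])
  i=3: ✗ (no rhs in [4,4])
  i=4: ✗ (no rhs in [5,5])
  i=5: ✓ (rhs at j=6; lhs holds on [5,5])
  i=6: ✗ (no rhs in [7,7])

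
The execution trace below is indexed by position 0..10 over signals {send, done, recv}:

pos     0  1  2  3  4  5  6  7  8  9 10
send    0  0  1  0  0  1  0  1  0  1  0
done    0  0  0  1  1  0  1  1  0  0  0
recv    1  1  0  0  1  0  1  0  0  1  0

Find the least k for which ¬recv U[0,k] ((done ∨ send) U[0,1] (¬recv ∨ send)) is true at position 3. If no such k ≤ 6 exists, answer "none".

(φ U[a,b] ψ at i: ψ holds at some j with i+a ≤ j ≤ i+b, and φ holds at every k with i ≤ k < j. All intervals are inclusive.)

Need earliest j ≥ 3 with ((done ∨ send) U[0,1] (¬recv ∨ send)), and ¬recv at every k in [3,j-1].
  j=3: rhs holds (empty prefix). k = 0.

0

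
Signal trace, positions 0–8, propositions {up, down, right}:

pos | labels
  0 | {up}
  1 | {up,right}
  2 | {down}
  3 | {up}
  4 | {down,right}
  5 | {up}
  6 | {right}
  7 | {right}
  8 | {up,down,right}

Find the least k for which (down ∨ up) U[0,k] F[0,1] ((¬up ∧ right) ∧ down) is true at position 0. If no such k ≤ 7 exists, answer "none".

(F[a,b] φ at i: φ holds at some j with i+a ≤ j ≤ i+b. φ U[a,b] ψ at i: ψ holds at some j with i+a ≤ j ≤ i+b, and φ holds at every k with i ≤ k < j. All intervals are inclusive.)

Need earliest j ≥ 0 with F[0,1] ((¬up ∧ right) ∧ down), and (down ∨ up) at every k in [0,j-1].
  j=0: rhs fails.
  j=1: rhs fails.
  j=2: rhs fails.
  j=3: rhs holds; lhs holds on [0,2]. k = 3.

3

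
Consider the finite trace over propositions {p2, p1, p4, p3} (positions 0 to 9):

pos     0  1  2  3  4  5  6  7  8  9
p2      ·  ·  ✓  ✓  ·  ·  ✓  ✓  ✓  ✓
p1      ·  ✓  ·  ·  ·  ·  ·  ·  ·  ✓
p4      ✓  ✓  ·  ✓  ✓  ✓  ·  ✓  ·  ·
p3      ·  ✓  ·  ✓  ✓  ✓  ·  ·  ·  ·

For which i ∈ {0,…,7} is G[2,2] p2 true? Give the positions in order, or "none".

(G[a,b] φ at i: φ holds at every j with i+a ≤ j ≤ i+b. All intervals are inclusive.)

Evaluate at each i in [0,7]:
  i=0: ✓ (all of [2,2])
  i=1: ✓ (all of [3,3])
  i=2: ✗ (fails at j=4)
  i=3: ✗ (fails at j=5)
  i=4: ✓ (all of [6,6])
  i=5: ✓ (all of [7,7])
  i=6: ✓ (all of [8,8])
  i=7: ✓ (all of [9,9])

0, 1, 4, 5, 6, 7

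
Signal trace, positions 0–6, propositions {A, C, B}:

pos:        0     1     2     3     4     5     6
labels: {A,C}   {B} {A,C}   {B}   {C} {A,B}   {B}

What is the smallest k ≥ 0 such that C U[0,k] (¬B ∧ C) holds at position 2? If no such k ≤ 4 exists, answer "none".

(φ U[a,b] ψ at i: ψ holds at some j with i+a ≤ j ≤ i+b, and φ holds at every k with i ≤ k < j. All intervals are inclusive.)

0

Need earliest j ≥ 2 with (¬B ∧ C), and C at every k in [2,j-1].
  j=2: rhs holds (empty prefix). k = 0.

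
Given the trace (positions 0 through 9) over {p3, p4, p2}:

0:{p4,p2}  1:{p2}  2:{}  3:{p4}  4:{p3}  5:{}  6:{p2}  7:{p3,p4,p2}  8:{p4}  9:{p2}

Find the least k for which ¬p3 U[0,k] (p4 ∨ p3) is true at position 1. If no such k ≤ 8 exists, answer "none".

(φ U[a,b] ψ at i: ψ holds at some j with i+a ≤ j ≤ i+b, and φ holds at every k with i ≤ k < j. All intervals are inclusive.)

Need earliest j ≥ 1 with (p4 ∨ p3), and ¬p3 at every k in [1,j-1].
  j=1: rhs fails.
  j=2: rhs fails.
  j=3: rhs holds; lhs holds on [1,2]. k = 2.

2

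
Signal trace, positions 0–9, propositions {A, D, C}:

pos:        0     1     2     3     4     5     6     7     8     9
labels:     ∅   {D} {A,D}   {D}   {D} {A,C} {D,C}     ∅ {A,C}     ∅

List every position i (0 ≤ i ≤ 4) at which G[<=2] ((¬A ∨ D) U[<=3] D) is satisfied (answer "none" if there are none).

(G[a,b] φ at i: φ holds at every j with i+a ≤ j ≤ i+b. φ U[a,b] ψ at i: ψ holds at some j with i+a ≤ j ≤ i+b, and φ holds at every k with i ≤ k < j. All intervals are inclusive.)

0, 1, 2

Evaluate at each i in [0,4]:
  i=0: ✓ (all of [0,2])
  i=1: ✓ (all of [1,3])
  i=2: ✓ (all of [2,4])
  i=3: ✗ (fails at j=5)
  i=4: ✗ (fails at j=5)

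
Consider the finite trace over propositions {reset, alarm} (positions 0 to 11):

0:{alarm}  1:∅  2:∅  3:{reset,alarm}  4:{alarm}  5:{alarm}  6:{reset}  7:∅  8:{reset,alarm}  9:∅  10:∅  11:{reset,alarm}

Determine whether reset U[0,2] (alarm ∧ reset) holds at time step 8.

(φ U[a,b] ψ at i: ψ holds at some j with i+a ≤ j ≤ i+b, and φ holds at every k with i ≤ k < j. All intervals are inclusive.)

Holds

Need some j in [8,10] with (alarm ∧ reset), and reset at every k in [8,j-1].
  j=8: (alarm ∧ reset) holds; no prefix to check → satisfied.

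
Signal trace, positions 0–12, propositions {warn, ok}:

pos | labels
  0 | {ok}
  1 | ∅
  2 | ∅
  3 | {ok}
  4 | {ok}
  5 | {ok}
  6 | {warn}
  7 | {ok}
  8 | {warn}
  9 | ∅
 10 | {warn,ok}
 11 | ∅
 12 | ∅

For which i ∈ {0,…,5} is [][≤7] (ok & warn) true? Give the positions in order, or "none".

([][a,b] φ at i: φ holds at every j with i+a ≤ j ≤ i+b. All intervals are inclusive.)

Evaluate at each i in [0,5]:
  i=0: ✗ (fails at j=0)
  i=1: ✗ (fails at j=1)
  i=2: ✗ (fails at j=2)
  i=3: ✗ (fails at j=3)
  i=4: ✗ (fails at j=4)
  i=5: ✗ (fails at j=5)

none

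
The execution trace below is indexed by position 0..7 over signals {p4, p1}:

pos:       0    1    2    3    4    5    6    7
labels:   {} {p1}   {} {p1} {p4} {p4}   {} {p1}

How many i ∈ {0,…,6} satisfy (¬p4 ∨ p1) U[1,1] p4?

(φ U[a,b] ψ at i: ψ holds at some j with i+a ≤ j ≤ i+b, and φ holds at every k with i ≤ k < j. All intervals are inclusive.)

Evaluate at each i in [0,6]:
  i=0: ✗ (no rhs in [1,1])
  i=1: ✗ (no rhs in [2,2])
  i=2: ✗ (no rhs in [3,3])
  i=3: ✓ (rhs at j=4; lhs holds on [3,3])
  i=4: ✗ (lhs fails at k=4 before rhs at j=5)
  i=5: ✗ (no rhs in [6,6])
  i=6: ✗ (no rhs in [7,7])
Positions where it holds: {3} → 1.

1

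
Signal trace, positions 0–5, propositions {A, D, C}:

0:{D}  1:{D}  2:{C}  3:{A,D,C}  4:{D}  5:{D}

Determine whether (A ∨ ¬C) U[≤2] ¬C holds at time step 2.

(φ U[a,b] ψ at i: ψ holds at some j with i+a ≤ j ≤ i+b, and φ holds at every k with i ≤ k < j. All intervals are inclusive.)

False

Need some j in [2,4] with ¬C, and (A ∨ ¬C) at every k in [2,j-1].
  j=2: ¬C false.
  j=3: ¬C false.
  j=4: ¬C holds, but (A ∨ ¬C) fails at k=2 → not this j.
No j in the window works → until fails.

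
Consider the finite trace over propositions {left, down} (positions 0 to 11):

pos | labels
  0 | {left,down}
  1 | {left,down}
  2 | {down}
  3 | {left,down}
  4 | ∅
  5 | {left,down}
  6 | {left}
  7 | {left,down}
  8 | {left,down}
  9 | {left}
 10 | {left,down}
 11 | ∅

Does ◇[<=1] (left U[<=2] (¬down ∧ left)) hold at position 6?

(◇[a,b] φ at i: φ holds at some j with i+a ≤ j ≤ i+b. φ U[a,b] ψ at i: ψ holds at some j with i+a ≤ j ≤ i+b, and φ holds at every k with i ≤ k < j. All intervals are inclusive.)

True

Check (left U[<=2] (¬down ∧ left)) at each j in [6,7]:
  j=6: holds
  j=7: holds
Found at j=6 → formula holds.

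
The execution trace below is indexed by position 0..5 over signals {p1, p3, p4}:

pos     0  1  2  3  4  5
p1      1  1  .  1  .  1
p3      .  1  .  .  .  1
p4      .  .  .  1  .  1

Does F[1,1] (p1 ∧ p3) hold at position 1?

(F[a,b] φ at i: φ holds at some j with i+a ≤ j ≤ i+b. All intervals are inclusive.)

Does not hold

Check (p1 ∧ p3) at each j in [2,2]:
  j=2: false
No position in the window satisfies it → formula fails.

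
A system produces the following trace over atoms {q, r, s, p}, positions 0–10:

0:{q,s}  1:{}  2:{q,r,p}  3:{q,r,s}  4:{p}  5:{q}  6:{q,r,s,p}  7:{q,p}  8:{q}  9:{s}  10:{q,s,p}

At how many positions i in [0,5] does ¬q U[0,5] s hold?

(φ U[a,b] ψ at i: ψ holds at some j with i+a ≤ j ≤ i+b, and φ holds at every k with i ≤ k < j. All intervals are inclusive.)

2

Evaluate at each i in [0,5]:
  i=0: ✓ (rhs at j=0)
  i=1: ✗ (lhs fails at k=2 before rhs at j=3)
  i=2: ✗ (lhs fails at k=2 before rhs at j=3)
  i=3: ✓ (rhs at j=3)
  i=4: ✗ (lhs fails at k=5 before rhs at j=6)
  i=5: ✗ (lhs fails at k=5 before rhs at j=6)
Positions where it holds: {0, 3} → 2.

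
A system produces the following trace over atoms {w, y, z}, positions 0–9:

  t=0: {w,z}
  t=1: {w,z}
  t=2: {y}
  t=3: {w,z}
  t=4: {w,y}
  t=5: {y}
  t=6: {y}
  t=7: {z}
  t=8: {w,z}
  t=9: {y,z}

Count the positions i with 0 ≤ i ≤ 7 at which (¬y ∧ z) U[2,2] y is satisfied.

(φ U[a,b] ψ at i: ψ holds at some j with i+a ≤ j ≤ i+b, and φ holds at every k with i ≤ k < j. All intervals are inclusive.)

2

Evaluate at each i in [0,7]:
  i=0: ✓ (rhs at j=2; lhs holds on [0,1])
  i=1: ✗ (no rhs in [3,3])
  i=2: ✗ (lhs fails at k=2 before rhs at j=4)
  i=3: ✗ (lhs fails at k=4 before rhs at j=5)
  i=4: ✗ (lhs fails at k=4 before rhs at j=6)
  i=5: ✗ (no rhs in [7,7])
  i=6: ✗ (no rhs in [8,8])
  i=7: ✓ (rhs at j=9; lhs holds on [7,8])
Positions where it holds: {0, 7} → 2.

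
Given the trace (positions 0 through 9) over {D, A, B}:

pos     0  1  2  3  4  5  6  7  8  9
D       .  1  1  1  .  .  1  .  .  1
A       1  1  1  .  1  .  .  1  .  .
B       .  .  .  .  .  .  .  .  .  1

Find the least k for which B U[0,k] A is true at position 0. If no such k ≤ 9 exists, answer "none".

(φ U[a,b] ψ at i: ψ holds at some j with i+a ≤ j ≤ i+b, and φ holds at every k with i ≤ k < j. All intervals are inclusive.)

Need earliest j ≥ 0 with A, and B at every k in [0,j-1].
  j=0: rhs holds (empty prefix). k = 0.

0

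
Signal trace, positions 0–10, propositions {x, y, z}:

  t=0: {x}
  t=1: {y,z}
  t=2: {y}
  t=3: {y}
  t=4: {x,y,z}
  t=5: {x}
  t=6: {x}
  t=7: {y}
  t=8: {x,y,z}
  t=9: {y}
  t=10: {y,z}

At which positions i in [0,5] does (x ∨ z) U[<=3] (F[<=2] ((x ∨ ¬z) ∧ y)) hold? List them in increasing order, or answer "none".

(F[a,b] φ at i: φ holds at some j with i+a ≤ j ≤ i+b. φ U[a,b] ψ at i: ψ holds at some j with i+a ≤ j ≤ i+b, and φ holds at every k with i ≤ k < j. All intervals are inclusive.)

Evaluate at each i in [0,5]:
  i=0: ✓ (rhs at j=0)
  i=1: ✓ (rhs at j=1)
  i=2: ✓ (rhs at j=2)
  i=3: ✓ (rhs at j=3)
  i=4: ✓ (rhs at j=4)
  i=5: ✓ (rhs at j=5)

0, 1, 2, 3, 4, 5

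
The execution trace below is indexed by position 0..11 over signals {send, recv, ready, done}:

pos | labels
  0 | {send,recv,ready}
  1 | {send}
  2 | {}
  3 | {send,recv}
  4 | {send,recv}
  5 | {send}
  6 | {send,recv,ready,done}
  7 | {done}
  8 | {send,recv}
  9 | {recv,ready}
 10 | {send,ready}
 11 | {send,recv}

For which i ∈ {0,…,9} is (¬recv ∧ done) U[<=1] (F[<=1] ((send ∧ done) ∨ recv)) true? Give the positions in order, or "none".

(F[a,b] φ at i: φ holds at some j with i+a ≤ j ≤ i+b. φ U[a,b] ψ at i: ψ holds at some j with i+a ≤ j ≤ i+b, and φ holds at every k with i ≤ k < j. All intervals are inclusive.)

Evaluate at each i in [0,9]:
  i=0: ✓ (rhs at j=0)
  i=1: ✗ (lhs fails at k=1 before rhs at j=2)
  i=2: ✓ (rhs at j=2)
  i=3: ✓ (rhs at j=3)
  i=4: ✓ (rhs at j=4)
  i=5: ✓ (rhs at j=5)
  i=6: ✓ (rhs at j=6)
  i=7: ✓ (rhs at j=7)
  i=8: ✓ (rhs at j=8)
  i=9: ✓ (rhs at j=9)

0, 2, 3, 4, 5, 6, 7, 8, 9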